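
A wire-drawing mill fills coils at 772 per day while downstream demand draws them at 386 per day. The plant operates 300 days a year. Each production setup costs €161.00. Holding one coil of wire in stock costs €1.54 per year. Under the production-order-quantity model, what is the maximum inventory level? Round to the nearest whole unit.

I_max ≈ 3,479 coils

Annual demand D = 386 × 300 = 115,800.
Production build-up factor (1 − d/p) = 1 − 386/772 = 0.5000.
Q* = √(2DS / (H(1 − d/p))) = √(2 × 115,800 × 161 / (1.54 × 0.5000)).
= √(37,287,600 / 0.77) ≈ 6958.840.
Maximum inventory = Q*(1 − d/p) = 6958.840 × 0.5000 ≈ 3479.420.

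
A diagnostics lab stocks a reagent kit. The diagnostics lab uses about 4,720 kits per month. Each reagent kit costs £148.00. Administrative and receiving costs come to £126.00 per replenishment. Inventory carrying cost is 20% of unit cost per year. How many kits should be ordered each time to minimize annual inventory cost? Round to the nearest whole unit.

Annual demand D = 4,720 × 12 = 56,640.
Holding cost H = 0.20 × £148.00 = £29.6000 per unit per year.
EOQ = √(2DS / H) = √(2 × 56,640 × 126 / 29.6).
= √(14,273,280 / 29.6) = √482,205.4054 ≈ 694.410.

Q* ≈ 694 kits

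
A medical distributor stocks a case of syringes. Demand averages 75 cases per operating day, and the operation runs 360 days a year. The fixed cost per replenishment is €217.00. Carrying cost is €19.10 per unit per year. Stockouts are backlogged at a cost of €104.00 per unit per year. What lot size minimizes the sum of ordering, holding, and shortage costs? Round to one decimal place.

Annual demand D = 75 × 360 = 27,000.
With planned backorders, Q* = √(2DS/H) · √((H+B)/B).
√(2DS/H) = √(2 × 27,000 × 217 / 19.1) = 783.267.
√((H+B)/B) = √((19.1+104)/104) = 1.0880.
Q* ≈ 852.163.

Q* ≈ 852.2 cases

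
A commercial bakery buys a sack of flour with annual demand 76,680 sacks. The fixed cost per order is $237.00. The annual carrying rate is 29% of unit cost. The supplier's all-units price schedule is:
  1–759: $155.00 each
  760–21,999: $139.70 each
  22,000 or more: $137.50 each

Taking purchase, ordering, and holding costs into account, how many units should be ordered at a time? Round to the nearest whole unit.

Q* ≈ 947 sacks

Holding cost per unit per year at price C is H = 0.29·C.
Evaluate total cost at each tier's feasible EOQ or, if the EOQ is below the tier, at the tier's minimum quantity.
Tier 1 ($155.00): EOQ = 899.2 exceeds tier's upper bound 759, so this tier is dominated.
EOQ at $139.70 = 947.2 (feasible in tier 2): TC = 76,680×$139.70 + (76,680/947.2)×237 + (947.2/2)×0.29×$139.70 = $10,750,569.15.
EOQ at $137.50 = 954.7 < 22000, so use break Q=22000: TC = 76,680×$137.50 + (76,680/22000.0)×237 + (22000.0/2)×0.29×$137.50 = $10,982,951.05.
Lowest total cost is $10,750,569.15 at Q = 947.2.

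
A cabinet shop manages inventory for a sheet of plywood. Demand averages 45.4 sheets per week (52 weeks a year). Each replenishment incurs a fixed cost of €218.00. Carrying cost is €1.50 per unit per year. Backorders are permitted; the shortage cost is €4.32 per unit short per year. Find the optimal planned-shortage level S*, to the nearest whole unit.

S* ≈ 248 sheets

Annual demand D = 45.4 × 52 = 2,360.8.
With planned backorders, Q* = √(2DS/H) · √((H+B)/B).
√(2DS/H) = √(2 × 2,360.8 × 218 / 1.5) = 828.375.
√((H+B)/B) = √((1.5+4.32)/4.32) = 1.1607.
Q* ≈ 961.495.
S* = Q* · H/(H+B) = 961.495 × 1.5/5.82 ≈ 247.808.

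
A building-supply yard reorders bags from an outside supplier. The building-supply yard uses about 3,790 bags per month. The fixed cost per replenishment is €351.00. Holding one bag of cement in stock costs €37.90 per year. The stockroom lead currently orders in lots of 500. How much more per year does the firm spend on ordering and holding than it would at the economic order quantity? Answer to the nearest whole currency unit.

Annual demand D = 3,790 × 12 = 45,480.
EOQ = √(2DS/H) = √(2 × 45,480 × 351 / 37.9) ≈ 917.82.
Cost at Q* = (D/Q*)S + (Q*/2)H = √(2DSH) ≈ €34,785.51.
Cost at Q = 500: (45,480/500)×351 + (500/2)×37.9 = €31,926.96 + €9,475.00 = €41,401.96.
Excess = €41,401.96 − €34,785.51 = €6,616.45.

Extra cost ≈ €6,616 per year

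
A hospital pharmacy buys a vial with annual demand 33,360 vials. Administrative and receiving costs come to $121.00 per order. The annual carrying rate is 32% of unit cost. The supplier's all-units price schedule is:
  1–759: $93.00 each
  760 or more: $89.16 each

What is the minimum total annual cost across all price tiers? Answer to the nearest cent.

Holding cost per unit per year at price C is H = 0.32·C.
For each price level, check whether its EOQ is feasible; otherwise the best quantity at that price is the breakpoint.
EOQ at $93.00 = 520.8 (feasible in tier 1): TC = 33,360×$93.00 + (33,360/520.8)×121 + (520.8/2)×0.32×$93.00 = $3,117,980.20.
EOQ at $89.16 = 531.9 < 760, so use break Q=760: TC = 33,360×$89.16 + (33,360/760.0)×121 + (760.0/2)×0.32×$89.16 = $2,990,530.72.
Lowest total cost among the candidates is at Q = 760.0.

TC* ≈ $2,990,530.72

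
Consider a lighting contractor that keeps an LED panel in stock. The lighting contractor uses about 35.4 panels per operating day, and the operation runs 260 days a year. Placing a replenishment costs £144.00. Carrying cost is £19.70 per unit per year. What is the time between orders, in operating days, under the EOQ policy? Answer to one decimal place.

T ≈ 10.4 days

Annual demand D = 35.4 × 260 = 9,204.
The optimal lot size = √(2DS/H) = √(2 × 9,204 × 144 / 19.7) ≈ 366.82.
Cycle time = Q*/D × 260 = 366.82 / 9,204 × 260 ≈ 10.362 days.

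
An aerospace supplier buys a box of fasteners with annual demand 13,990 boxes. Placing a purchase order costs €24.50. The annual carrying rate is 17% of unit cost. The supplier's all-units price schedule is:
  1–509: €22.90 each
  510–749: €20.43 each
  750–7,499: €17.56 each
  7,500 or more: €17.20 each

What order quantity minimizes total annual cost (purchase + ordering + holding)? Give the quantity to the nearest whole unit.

Holding cost per unit per year at price C is H = 0.17·C.
Evaluate total cost at each tier's feasible EOQ or, if the EOQ is below the tier, at the tier's minimum quantity.
EOQ at €22.90 = 419.6 (feasible in tier 1): TC = 13,990×€22.90 + (13,990/419.6)×24.5 + (419.6/2)×0.17×€22.90 = €322,004.61.
EOQ at €20.43 = 444.3 < 510, so use break Q=510: TC = 13,990×€20.43 + (13,990/510.0)×24.5 + (510.0/2)×0.17×€20.43 = €287,373.41.
EOQ at €17.56 = 479.2 < 750, so use break Q=750: TC = 13,990×€17.56 + (13,990/750.0)×24.5 + (750.0/2)×0.17×€17.56 = €247,240.86.
EOQ at €17.20 = 484.2 < 7500, so use break Q=7500: TC = 13,990×€17.20 + (13,990/7500.0)×24.5 + (7500.0/2)×0.17×€17.20 = €251,638.70.
Lowest total cost is €247,240.86 at Q = 750.0.

Q* ≈ 750 boxes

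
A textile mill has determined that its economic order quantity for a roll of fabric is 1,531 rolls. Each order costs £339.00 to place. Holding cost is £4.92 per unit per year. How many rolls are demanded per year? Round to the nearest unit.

Squaring Q* = √(2DS/H) gives Q*² = 2DS/H.
From Q* = √(2DS/H): D = Q*²H / (2S) = 1,531² × 4.92 / (2 × 339) = 17009.275.

D ≈ 17,009 rolls per year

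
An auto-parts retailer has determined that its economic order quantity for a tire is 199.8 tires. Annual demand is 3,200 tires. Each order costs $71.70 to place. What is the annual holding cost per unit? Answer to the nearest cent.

Invert the EOQ relation Q*² = 2DS/H.
From Q* = √(2DS/H): H = 2DS / Q*² = 2 × 3,200 × 71.7 / 199.8² = 11.4950.

H ≈ $11.49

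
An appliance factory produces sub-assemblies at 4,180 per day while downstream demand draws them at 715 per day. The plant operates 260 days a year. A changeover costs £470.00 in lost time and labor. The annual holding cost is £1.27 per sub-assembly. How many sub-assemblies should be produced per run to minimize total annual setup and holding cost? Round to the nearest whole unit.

Annual demand D = 715 × 260 = 185,900.
Production build-up factor (1 − d/p) = 1 − 715/4,180 = 0.8289.
Q* = √(2DS / (H(1 − d/p))) = √(2 × 185,900 × 470 / (1.27 × 0.8289)).
= √(174,746,000 / 1.0528) ≈ 12883.631.

Q* ≈ 12,884 sub-assemblies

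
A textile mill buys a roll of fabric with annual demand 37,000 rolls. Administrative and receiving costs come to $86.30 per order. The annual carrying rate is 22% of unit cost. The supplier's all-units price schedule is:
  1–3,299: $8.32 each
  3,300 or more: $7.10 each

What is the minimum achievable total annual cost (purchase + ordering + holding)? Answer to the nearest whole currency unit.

Holding cost per unit per year at price C is H = 0.22·C.
Candidates are each tier's EOQ (if it falls in that tier) and each price-break quantity.
EOQ at $8.32 = 1867.9 (feasible in tier 1): TC = 37,000×$8.32 + (37,000/1867.9)×86.3 + (1867.9/2)×0.22×$8.32 = $311,258.96.
EOQ at $7.10 = 2022.0 < 3300, so use break Q=3300: TC = 37,000×$7.10 + (37,000/3300.0)×86.3 + (3300.0/2)×0.22×$7.10 = $266,244.91.
Lowest total cost among the candidates is at Q = 3300.0.

TC* ≈ $266,245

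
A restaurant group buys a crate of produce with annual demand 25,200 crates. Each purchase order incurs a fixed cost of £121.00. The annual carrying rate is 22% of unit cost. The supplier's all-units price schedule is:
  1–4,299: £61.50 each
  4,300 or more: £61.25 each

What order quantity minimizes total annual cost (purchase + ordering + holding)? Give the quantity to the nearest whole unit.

Q* ≈ 671 crates

Holding cost per unit per year at price C is H = 0.22·C.
Candidates are each tier's EOQ (if it falls in that tier) and each price-break quantity.
EOQ at £61.50 = 671.4 (feasible in tier 1): TC = 25,200×£61.50 + (25,200/671.4)×121 + (671.4/2)×0.22×£61.50 = £1,558,883.58.
EOQ at £61.25 = 672.7 < 4300, so use break Q=4300: TC = 25,200×£61.25 + (25,200/4300.0)×121 + (4300.0/2)×0.22×£61.25 = £1,573,180.37.
Lowest total cost is £1,558,883.58 at Q = 671.4.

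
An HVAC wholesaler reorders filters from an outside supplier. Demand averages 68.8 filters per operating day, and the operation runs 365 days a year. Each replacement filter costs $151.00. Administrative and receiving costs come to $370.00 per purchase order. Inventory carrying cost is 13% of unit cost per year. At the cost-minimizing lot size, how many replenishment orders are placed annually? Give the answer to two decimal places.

Annual demand D = 68.8 × 365 = 25,112.
Holding cost H = 0.13 × $151.00 = $19.6300 per unit per year.
Q* = √(2DS/H) = √(2 × 25,112 × 370 / 19.63) ≈ 972.96.
Orders per year = D / Q* = 25,112 / 972.96 ≈ 25.810.

N ≈ 25.81 orders per year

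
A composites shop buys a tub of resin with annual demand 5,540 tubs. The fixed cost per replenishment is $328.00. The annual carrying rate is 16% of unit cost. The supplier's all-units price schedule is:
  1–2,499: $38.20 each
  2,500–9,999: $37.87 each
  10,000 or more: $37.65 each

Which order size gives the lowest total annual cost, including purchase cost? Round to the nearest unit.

Q* ≈ 771 tubs

Holding cost per unit per year at price C is H = 0.16·C.
For each price level, check whether its EOQ is feasible; otherwise the best quantity at that price is the breakpoint.
EOQ at $38.20 = 771.1 (feasible in tier 1): TC = 5,540×$38.20 + (5,540/771.1)×328 + (771.1/2)×0.16×$38.20 = $216,341.01.
EOQ at $37.87 = 774.5 < 2500, so use break Q=2500: TC = 5,540×$37.87 + (5,540/2500.0)×328 + (2500.0/2)×0.16×$37.87 = $218,100.65.
EOQ at $37.65 = 776.7 < 10000, so use break Q=10000: TC = 5,540×$37.65 + (5,540/10000.0)×328 + (10000.0/2)×0.16×$37.65 = $238,882.71.
Lowest total cost is $216,341.01 at Q = 771.1.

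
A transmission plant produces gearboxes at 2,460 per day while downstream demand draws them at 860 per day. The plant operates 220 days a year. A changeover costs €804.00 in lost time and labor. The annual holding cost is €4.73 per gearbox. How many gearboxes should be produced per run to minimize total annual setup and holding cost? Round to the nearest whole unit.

Annual demand D = 860 × 220 = 189,200.
Production build-up factor (1 − d/p) = 1 − 860/2,460 = 0.6504.
Q* = √(2DS / (H(1 − d/p))) = √(2 × 189,200 × 804 / (4.73 × 0.6504)).
= √(304,233,600 / 3.0764) ≈ 9944.446.

Q* ≈ 9,944 gearboxes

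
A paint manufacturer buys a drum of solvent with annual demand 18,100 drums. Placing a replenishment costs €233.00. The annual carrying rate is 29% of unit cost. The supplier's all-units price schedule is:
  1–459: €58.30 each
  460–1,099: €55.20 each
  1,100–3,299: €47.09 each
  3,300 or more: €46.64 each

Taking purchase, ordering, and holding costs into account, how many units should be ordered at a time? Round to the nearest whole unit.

Q* ≈ 1,100 drums

Holding cost per unit per year at price C is H = 0.29·C.
Evaluate total cost at each tier's feasible EOQ or, if the EOQ is below the tier, at the tier's minimum quantity.
Tier 1 (€58.30): EOQ = 706.3 exceeds tier's upper bound 459, so this tier is dominated.
EOQ at €55.20 = 725.9 (feasible in tier 2): TC = 18,100×€55.20 + (18,100/725.9)×233 + (725.9/2)×0.29×€55.20 = €1,010,739.86.
EOQ at €47.09 = 785.9 < 1100, so use break Q=1100: TC = 18,100×€47.09 + (18,100/1100.0)×233 + (1100.0/2)×0.29×€47.09 = €863,673.76.
EOQ at €46.64 = 789.7 < 3300, so use break Q=3300: TC = 18,100×€46.64 + (18,100/3300.0)×233 + (3300.0/2)×0.29×€46.64 = €867,779.21.
Lowest total cost is €863,673.76 at Q = 1100.0.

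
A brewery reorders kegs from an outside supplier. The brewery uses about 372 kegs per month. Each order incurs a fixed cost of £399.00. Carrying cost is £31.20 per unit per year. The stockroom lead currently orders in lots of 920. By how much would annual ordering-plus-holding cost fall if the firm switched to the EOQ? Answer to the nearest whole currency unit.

Extra cost ≈ £5,746 per year

Annual demand D = 372 × 12 = 4,464.
EOQ = √(2DS/H) = √(2 × 4,464 × 399 / 31.2) ≈ 337.90.
Cost at Q* = (D/Q*)S + (Q*/2)H = √(2DSH) ≈ £10,542.43.
Cost at Q = 920: (4,464/920)×399 + (920/2)×31.2 = £1,936.02 + £14,352.00 = £16,288.02.
Excess = £16,288.02 − £10,542.43 = £5,745.58.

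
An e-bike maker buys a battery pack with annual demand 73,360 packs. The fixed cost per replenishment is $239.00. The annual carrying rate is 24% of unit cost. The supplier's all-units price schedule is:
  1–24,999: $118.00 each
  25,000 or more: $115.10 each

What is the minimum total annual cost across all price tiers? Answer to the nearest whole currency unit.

Holding cost per unit per year at price C is H = 0.24·C.
Evaluate total cost at each tier's feasible EOQ or, if the EOQ is below the tier, at the tier's minimum quantity.
EOQ at $118.00 = 1112.7 (feasible in tier 1): TC = 73,360×$118.00 + (73,360/1112.7)×239 + (1112.7/2)×0.24×$118.00 = $8,687,993.04.
EOQ at $115.10 = 1126.7 < 25000, so use break Q=25000: TC = 73,360×$115.10 + (73,360/25000.0)×239 + (25000.0/2)×0.24×$115.10 = $8,789,737.32.
Lowest total cost among the candidates is at Q = 1112.7.

TC* ≈ $8,687,993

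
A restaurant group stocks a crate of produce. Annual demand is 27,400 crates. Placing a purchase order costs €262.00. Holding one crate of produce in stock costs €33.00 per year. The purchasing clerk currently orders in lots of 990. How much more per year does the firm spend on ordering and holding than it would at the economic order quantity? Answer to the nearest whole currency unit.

Extra cost ≈ €1,819 per year

EOQ = √(2DS/H) = √(2 × 27,400 × 262 / 33) ≈ 659.61.
Cost at Q* = (D/Q*)S + (Q*/2)H = √(2DSH) ≈ €21,766.97.
Cost at Q = 990: (27,400/990)×262 + (990/2)×33 = €7,251.31 + €16,335.00 = €23,586.31.
Excess = €23,586.31 − €21,766.97 = €1,819.35.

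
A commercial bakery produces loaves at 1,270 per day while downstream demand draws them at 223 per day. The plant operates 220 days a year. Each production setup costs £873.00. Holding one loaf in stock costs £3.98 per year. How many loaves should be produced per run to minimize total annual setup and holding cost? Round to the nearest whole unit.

Q* ≈ 5,109 loaves

Annual demand D = 223 × 220 = 49,060.
Production build-up factor (1 − d/p) = 1 − 223/1,270 = 0.8244.
Q* = √(2DS / (H(1 − d/p))) = √(2 × 49,060 × 873 / (3.98 × 0.8244)).
= √(85,658,760 / 3.2811) ≈ 5109.435.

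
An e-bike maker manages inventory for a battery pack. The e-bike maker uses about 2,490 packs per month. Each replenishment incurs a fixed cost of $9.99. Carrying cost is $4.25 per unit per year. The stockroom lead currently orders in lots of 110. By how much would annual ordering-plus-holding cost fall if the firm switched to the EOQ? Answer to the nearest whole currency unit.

Extra cost ≈ $1,355 per year

Annual demand D = 2,490 × 12 = 29,880.
EOQ = √(2DS/H) = √(2 × 29,880 × 9.99 / 4.25) ≈ 374.79.
Cost at Q* = (D/Q*)S + (Q*/2)H = √(2DSH) ≈ $1,592.88.
Cost at Q = 110: (29,880/110)×9.99 + (110/2)×4.25 = $2,713.65 + $233.75 = $2,947.40.
Excess = $2,947.40 − $1,592.88 = $1,354.52.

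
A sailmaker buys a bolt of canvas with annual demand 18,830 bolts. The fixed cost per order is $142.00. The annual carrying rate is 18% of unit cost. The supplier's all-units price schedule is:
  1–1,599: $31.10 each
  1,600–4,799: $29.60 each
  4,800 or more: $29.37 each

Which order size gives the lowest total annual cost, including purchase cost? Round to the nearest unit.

Holding cost per unit per year at price C is H = 0.18·C.
Evaluate total cost at each tier's feasible EOQ or, if the EOQ is below the tier, at the tier's minimum quantity.
EOQ at $31.10 = 977.4 (feasible in tier 1): TC = 18,830×$31.10 + (18,830/977.4)×142 + (977.4/2)×0.18×$31.10 = $591,084.43.
EOQ at $29.60 = 1001.8 < 1600, so use break Q=1600: TC = 18,830×$29.60 + (18,830/1600.0)×142 + (1600.0/2)×0.18×$29.60 = $563,301.56.
EOQ at $29.37 = 1005.8 < 4800, so use break Q=4800: TC = 18,830×$29.37 + (18,830/4800.0)×142 + (4800.0/2)×0.18×$29.37 = $566,281.99.
Lowest total cost is $563,301.56 at Q = 1600.0.

Q* ≈ 1,600 bolts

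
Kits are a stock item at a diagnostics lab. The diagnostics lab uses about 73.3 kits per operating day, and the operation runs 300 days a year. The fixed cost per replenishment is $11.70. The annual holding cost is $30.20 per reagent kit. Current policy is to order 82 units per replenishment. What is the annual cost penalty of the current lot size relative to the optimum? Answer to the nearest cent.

Extra cost ≈ $433.73 per year

Annual demand D = 73.3 × 300 = 21,990.
EOQ = √(2DS/H) = √(2 × 21,990 × 11.7 / 30.2) ≈ 130.53.
Cost at Q* = (D/Q*)S + (Q*/2)H = √(2DSH) ≈ $3,942.07.
Cost at Q = 82: (21,990/82)×11.7 + (82/2)×30.2 = $3,137.60 + $1,238.20 = $4,375.80.
Excess = $4,375.80 − $3,942.07 = $433.73.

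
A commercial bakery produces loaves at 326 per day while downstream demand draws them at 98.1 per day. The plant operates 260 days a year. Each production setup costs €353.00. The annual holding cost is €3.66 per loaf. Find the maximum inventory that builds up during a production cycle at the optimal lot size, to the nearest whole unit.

Annual demand D = 98.1 × 260 = 25,506.
Production build-up factor (1 − d/p) = 1 − 98.1/326 = 0.6991.
Q* = √(2DS / (H(1 − d/p))) = √(2 × 25,506 × 353 / (3.66 × 0.6991)).
= √(18,007,236 / 2.5586) ≈ 2652.892.
Maximum inventory = Q*(1 − d/p) = 2652.892 × 0.6991 ≈ 1854.583.

I_max ≈ 1,855 loaves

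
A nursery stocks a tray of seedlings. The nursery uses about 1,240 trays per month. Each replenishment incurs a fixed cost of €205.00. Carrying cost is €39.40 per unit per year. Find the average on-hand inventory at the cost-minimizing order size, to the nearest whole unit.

Average inventory ≈ 197 trays

Annual demand D = 1,240 × 12 = 14,880.
EOQ = √(2DS/H) = √(2 × 14,880 × 205 / 39.4) ≈ 393.50.
Average inventory = Q*/2 ≈ 393.50 / 2 = 196.750.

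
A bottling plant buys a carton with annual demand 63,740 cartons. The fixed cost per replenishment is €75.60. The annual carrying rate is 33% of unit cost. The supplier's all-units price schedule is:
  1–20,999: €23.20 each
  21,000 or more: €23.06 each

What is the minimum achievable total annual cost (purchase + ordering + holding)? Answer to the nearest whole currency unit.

TC* ≈ €1,487,358

Holding cost per unit per year at price C is H = 0.33·C.
Evaluate total cost at each tier's feasible EOQ or, if the EOQ is below the tier, at the tier's minimum quantity.
EOQ at €23.20 = 1122.0 (feasible in tier 1): TC = 63,740×€23.20 + (63,740/1122.0)×75.6 + (1122.0/2)×0.33×€23.20 = €1,487,357.80.
EOQ at €23.06 = 1125.4 < 21000, so use break Q=21000: TC = 63,740×€23.06 + (63,740/21000.0)×75.6 + (21000.0/2)×0.33×€23.06 = €1,549,976.76.
Lowest total cost among the candidates is at Q = 1122.0.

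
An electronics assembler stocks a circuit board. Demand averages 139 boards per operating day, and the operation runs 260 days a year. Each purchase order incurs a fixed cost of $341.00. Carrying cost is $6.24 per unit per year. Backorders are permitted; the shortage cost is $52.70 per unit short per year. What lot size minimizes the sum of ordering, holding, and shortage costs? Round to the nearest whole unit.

Q* ≈ 2,102 boards

Annual demand D = 139 × 260 = 36,140.
With planned backorders, Q* = √(2DS/H) · √((H+B)/B).
√(2DS/H) = √(2 × 36,140 × 341 / 6.24) = 1987.440.
√((H+B)/B) = √((6.24+52.7)/52.7) = 1.0575.
Q* ≈ 2101.811.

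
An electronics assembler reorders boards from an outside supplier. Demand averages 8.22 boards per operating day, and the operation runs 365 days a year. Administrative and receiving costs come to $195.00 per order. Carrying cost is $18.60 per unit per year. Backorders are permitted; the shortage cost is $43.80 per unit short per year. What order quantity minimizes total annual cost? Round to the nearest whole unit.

Annual demand D = 8.22 × 365 = 3,000.3.
With planned backorders, Q* = √(2DS/H) · √((H+B)/B).
√(2DS/H) = √(2 × 3,000.3 × 195 / 18.6) = 250.818.
√((H+B)/B) = √((18.6+43.8)/43.8) = 1.1936.
Q* ≈ 299.374.

Q* ≈ 299 boards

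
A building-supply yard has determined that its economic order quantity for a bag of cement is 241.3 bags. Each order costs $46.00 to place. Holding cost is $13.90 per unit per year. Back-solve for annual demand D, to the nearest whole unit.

The basic EOQ model gives Q* = √(2DS/H); rearrange for the unknown.
From Q* = √(2DS/H): D = Q*²H / (2S) = 241.3² × 13.9 / (2 × 46) = 8797.142.

D ≈ 8,797 bags per year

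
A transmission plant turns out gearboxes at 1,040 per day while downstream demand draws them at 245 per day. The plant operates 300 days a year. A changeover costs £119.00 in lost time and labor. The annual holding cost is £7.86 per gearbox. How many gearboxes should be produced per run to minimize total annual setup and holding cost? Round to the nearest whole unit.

Annual demand D = 245 × 300 = 73,500.
Production build-up factor (1 − d/p) = 1 − 245/1,040 = 0.7644.
Q* = √(2DS / (H(1 − d/p))) = √(2 × 73,500 × 119 / (7.86 × 0.7644)).
= √(17,493,000 / 6.0084) ≈ 1706.294.

Q* ≈ 1,706 gearboxes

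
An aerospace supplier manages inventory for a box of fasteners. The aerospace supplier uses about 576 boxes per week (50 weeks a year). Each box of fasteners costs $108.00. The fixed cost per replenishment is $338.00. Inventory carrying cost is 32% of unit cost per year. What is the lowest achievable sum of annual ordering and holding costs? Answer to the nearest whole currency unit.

Annual demand D = 576 × 50 = 28,800.
Holding cost H = 0.32 × $108.00 = $34.5600 per unit per year.
EOQ = √(2DS/H) = √(2 × 28,800 × 338 / 34.56) ≈ 750.56.
At the optimum the two cost components are equal, so total cost = 2·(Q*/2)H = Q*·H.
Minimum total = √(2DSH) = √(2 × 28,800 × 338 × 34.56) ≈ 25939.193.

TC* ≈ $25,939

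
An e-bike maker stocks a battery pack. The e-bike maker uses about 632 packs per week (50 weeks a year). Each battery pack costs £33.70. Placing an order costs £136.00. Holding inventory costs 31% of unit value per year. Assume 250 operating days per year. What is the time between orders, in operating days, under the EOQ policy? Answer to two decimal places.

T ≈ 7.18 days

Annual demand D = 632 × 50 = 31,600.
Holding cost H = 0.31 × £33.70 = £10.4470 per unit per year.
The optimal lot size = √(2DS/H) = √(2 × 31,600 × 136 / 10.447) ≈ 907.05.
Cycle time = Q*/D × 250 = 907.05 / 31,600 × 250 ≈ 7.176 days.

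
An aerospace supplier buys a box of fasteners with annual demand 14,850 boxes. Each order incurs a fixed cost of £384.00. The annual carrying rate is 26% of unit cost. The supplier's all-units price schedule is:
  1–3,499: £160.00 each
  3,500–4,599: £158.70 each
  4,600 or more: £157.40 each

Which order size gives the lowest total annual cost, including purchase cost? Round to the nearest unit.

Holding cost per unit per year at price C is H = 0.26·C.
For each price level, check whether its EOQ is feasible; otherwise the best quantity at that price is the breakpoint.
EOQ at £160.00 = 523.6 (feasible in tier 1): TC = 14,850×£160.00 + (14,850/523.6)×384 + (523.6/2)×0.26×£160.00 = £2,397,781.64.
EOQ at £158.70 = 525.7 < 3500, so use break Q=3500: TC = 14,850×£158.70 + (14,850/3500.0)×384 + (3500.0/2)×0.26×£158.70 = £2,430,532.76.
EOQ at £157.40 = 527.9 < 4600, so use break Q=4600: TC = 14,850×£157.40 + (14,850/4600.0)×384 + (4600.0/2)×0.26×£157.40 = £2,432,754.85.
Lowest total cost is £2,397,781.64 at Q = 523.6.

Q* ≈ 524 boxes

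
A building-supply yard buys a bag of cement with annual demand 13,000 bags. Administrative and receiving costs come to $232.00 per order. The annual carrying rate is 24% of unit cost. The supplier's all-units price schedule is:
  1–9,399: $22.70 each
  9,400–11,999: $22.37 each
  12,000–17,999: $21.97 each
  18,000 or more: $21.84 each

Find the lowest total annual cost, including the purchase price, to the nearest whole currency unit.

TC* ≈ $300,833

Holding cost per unit per year at price C is H = 0.24·C.
Candidates are each tier's EOQ (if it falls in that tier) and each price-break quantity.
EOQ at $22.70 = 1052.2 (feasible in tier 1): TC = 13,000×$22.70 + (13,000/1052.2)×232 + (1052.2/2)×0.24×$22.70 = $300,832.57.
EOQ at $22.37 = 1060.0 < 9400, so use break Q=9400: TC = 13,000×$22.37 + (13,000/9400.0)×232 + (9400.0/2)×0.24×$22.37 = $316,364.21.
EOQ at $21.97 = 1069.6 < 12000, so use break Q=12000: TC = 13,000×$21.97 + (13,000/12000.0)×232 + (12000.0/2)×0.24×$21.97 = $317,498.13.
EOQ at $21.84 = 1072.8 < 18000, so use break Q=18000: TC = 13,000×$21.84 + (13,000/18000.0)×232 + (18000.0/2)×0.24×$21.84 = $331,261.96.
Lowest total cost among the candidates is at Q = 1052.2.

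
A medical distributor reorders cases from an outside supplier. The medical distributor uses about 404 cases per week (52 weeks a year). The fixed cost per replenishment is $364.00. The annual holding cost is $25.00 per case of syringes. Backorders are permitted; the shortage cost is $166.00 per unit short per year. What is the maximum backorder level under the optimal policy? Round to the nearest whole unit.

S* ≈ 110 cases

Annual demand D = 404 × 52 = 21,008.
With planned backorders, Q* = √(2DS/H) · √((H+B)/B).
√(2DS/H) = √(2 × 21,008 × 364 / 25) = 782.146.
√((H+B)/B) = √((25+166)/166) = 1.0727.
Q* ≈ 838.978.
S* = Q* · H/(H+B) = 838.978 × 25/191 ≈ 109.814.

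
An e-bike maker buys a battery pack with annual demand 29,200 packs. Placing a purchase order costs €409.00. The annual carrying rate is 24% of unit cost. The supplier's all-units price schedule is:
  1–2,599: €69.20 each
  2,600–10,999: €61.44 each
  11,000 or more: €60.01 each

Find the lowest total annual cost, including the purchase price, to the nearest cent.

Holding cost per unit per year at price C is H = 0.24·C.
For each price level, check whether its EOQ is feasible; otherwise the best quantity at that price is the breakpoint.
EOQ at €69.20 = 1199.2 (feasible in tier 1): TC = 29,200×€69.20 + (29,200/1199.2)×409 + (1199.2/2)×0.24×€69.20 = €2,040,557.13.
EOQ at €61.44 = 1272.7 < 2600, so use break Q=2600: TC = 29,200×€61.44 + (29,200/2600.0)×409 + (2600.0/2)×0.24×€61.44 = €1,817,810.66.
EOQ at €60.01 = 1287.8 < 11000, so use break Q=11000: TC = 29,200×€60.01 + (29,200/11000.0)×409 + (11000.0/2)×0.24×€60.01 = €1,832,590.91.
Lowest total cost among the candidates is at Q = 2600.0.

TC* ≈ €1,817,810.66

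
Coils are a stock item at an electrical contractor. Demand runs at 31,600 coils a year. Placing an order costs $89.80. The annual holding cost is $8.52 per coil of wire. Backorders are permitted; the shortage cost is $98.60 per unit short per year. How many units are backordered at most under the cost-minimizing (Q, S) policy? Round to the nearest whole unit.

S* ≈ 68 coils

With planned backorders, Q* = √(2DS/H) · √((H+B)/B).
√(2DS/H) = √(2 × 31,600 × 89.8 / 8.52) = 816.163.
√((H+B)/B) = √((8.52+98.6)/98.6) = 1.0423.
Q* ≈ 850.695.
S* = Q* · H/(H+B) = 850.695 × 8.52/107.12 ≈ 67.662.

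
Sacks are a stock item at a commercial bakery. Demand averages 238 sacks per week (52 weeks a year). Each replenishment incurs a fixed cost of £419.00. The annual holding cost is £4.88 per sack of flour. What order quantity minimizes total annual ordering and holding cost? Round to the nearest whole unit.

Annual demand D = 238 × 52 = 12,376.
EOQ = √(2DS / H) = √(2 × 12,376 × 419 / 4.88).
= √(10,371,088 / 4.88) = √2,125,222.9508 ≈ 1457.814.

Q* ≈ 1,458 sacks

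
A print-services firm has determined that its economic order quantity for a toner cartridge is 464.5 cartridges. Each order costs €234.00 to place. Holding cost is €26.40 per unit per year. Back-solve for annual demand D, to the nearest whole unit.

Squaring Q* = √(2DS/H) gives Q*² = 2DS/H.
From Q* = √(2DS/H): D = Q*²H / (2S) = 464.5² × 26.4 / (2 × 234) = 12171.091.

D ≈ 12,171 cartridges per year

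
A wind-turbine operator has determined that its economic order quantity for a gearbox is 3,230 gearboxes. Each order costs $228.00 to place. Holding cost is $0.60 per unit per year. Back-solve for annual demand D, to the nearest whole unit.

The basic EOQ model gives Q* = √(2DS/H); rearrange for the unknown.
From Q* = √(2DS/H): D = Q*²H / (2S) = 3,230² × 0.6 / (2 × 228) = 13727.500.

D ≈ 13,728 gearboxes per year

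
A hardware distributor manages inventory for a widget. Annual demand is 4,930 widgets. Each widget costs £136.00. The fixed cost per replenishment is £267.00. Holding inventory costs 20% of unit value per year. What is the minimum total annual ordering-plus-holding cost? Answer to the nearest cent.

Holding cost H = 0.20 × £136.00 = £27.2000 per unit per year.
Q* = √(2DS/H) = √(2 × 4,930 × 267 / 27.2) ≈ 311.11.
At Q*, ordering cost (D/Q*)S equals holding cost (Q*/2)H, each = √(DSH/2).
Minimum total = √(2DSH) = √(2 × 4,930 × 267 × 27.2) ≈ 8462.108.

TC* ≈ £8,462.11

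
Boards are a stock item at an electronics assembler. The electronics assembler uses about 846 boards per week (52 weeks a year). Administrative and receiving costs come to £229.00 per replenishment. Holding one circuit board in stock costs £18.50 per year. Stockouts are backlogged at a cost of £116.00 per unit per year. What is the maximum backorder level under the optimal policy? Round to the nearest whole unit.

S* ≈ 155 boards

Annual demand D = 846 × 52 = 43,992.
With planned backorders, Q* = √(2DS/H) · √((H+B)/B).
√(2DS/H) = √(2 × 43,992 × 229 / 18.5) = 1043.599.
√((H+B)/B) = √((18.5+116)/116) = 1.0768.
Q* ≈ 1123.740.
S* = Q* · H/(H+B) = 1123.740 × 18.5/134.5 ≈ 154.566.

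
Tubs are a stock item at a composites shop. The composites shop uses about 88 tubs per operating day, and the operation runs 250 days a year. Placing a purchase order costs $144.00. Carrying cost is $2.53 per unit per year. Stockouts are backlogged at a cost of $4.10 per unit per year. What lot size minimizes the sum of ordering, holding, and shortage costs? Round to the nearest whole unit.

Annual demand D = 88 × 250 = 22,000.
With planned backorders, Q* = √(2DS/H) · √((H+B)/B).
√(2DS/H) = √(2 × 22,000 × 144 / 2.53) = 1582.513.
√((H+B)/B) = √((2.53+4.1)/4.1) = 1.2716.
Q* ≈ 2012.390.

Q* ≈ 2,012 tubs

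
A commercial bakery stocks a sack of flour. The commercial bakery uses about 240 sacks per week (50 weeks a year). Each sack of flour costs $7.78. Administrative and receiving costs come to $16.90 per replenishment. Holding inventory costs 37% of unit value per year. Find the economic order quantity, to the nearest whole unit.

Q* ≈ 375 sacks

Annual demand D = 240 × 50 = 12,000.
Holding cost H = 0.37 × $7.78 = $2.8786 per unit per year.
EOQ = √(2DS / H) = √(2 × 12,000 × 16.9 / 2.8786).
= √(405,600 / 2.8786) = √140,901.8273 ≈ 375.369.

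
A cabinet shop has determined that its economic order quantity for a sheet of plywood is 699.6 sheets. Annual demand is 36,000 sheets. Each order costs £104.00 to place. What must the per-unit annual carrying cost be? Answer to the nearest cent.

Invert the EOQ relation Q*² = 2DS/H.
From Q* = √(2DS/H): H = 2DS / Q*² = 2 × 36,000 × 104 / 699.6² = 15.2991.

H ≈ £15.30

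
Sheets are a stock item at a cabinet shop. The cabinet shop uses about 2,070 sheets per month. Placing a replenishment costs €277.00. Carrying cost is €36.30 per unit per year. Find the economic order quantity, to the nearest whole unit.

Q* ≈ 616 sheets

Annual demand D = 2,070 × 12 = 24,840.
EOQ = √(2DS / H) = √(2 × 24,840 × 277 / 36.3).
= √(13,761,360 / 36.3) = √379,100.8264 ≈ 615.712.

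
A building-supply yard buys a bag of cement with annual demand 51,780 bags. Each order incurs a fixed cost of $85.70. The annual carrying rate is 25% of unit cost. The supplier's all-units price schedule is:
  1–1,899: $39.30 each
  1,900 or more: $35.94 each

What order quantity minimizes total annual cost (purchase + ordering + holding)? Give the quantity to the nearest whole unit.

Holding cost per unit per year at price C is H = 0.25·C.
Evaluate total cost at each tier's feasible EOQ or, if the EOQ is below the tier, at the tier's minimum quantity.
EOQ at $39.30 = 950.4 (feasible in tier 1): TC = 51,780×$39.30 + (51,780/950.4)×85.7 + (950.4/2)×0.25×$39.30 = $2,044,291.98.
EOQ at $35.94 = 993.9 < 1900, so use break Q=1900: TC = 51,780×$35.94 + (51,780/1900.0)×85.7 + (1900.0/2)×0.25×$35.94 = $1,871,844.50.
Lowest total cost is $1,871,844.50 at Q = 1900.0.

Q* ≈ 1,900 bags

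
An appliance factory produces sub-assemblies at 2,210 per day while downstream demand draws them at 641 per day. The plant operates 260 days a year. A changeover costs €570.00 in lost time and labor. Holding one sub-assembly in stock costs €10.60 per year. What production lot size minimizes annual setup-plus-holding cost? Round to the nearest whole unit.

Annual demand D = 641 × 260 = 166,660.
Production build-up factor (1 − d/p) = 1 − 641/2,210 = 0.7100.
Q* = √(2DS / (H(1 − d/p))) = √(2 × 166,660 × 570 / (10.6 × 0.7100)).
= √(189,992,400 / 7.5255) ≈ 5024.581.

Q* ≈ 5,025 sub-assemblies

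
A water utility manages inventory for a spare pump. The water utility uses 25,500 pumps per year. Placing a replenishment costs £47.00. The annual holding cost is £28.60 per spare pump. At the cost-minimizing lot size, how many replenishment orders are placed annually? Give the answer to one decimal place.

N ≈ 88.1 orders per year

Q* = √(2DS/H) = √(2 × 25,500 × 47 / 28.6) ≈ 289.50.
Orders per year = D / Q* = 25,500 / 289.50 ≈ 88.082.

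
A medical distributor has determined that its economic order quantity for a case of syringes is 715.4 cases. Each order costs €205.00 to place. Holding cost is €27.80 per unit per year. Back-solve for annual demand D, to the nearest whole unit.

Squaring Q* = √(2DS/H) gives Q*² = 2DS/H.
From Q* = √(2DS/H): D = Q*²H / (2S) = 715.4² × 27.8 / (2 × 205) = 34702.344.

D ≈ 34,702 cases per year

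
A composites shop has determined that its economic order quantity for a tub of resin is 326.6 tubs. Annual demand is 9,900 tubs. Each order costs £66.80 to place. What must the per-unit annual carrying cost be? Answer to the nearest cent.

H ≈ £12.40

The basic EOQ model gives Q* = √(2DS/H); rearrange for the unknown.
From Q* = √(2DS/H): H = 2DS / Q*² = 2 × 9,900 × 66.8 / 326.6² = 12.3996.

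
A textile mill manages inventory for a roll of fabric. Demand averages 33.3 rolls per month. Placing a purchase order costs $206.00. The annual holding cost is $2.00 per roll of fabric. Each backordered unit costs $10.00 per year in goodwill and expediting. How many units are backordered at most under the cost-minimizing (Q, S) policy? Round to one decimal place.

Annual demand D = 33.3 × 12 = 399.6.
With planned backorders, Q* = √(2DS/H) · √((H+B)/B).
√(2DS/H) = √(2 × 399.6 × 206 / 2) = 286.910.
√((H+B)/B) = √((2+10)/10) = 1.0954.
Q* ≈ 314.295.
S* = Q* · H/(H+B) = 314.295 × 2/12 ≈ 52.382.

S* ≈ 52.4 rolls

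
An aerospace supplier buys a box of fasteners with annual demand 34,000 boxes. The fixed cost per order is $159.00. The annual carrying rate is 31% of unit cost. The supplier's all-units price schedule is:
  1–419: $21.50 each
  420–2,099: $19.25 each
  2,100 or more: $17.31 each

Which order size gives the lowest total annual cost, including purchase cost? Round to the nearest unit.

Holding cost per unit per year at price C is H = 0.31·C.
Candidates are each tier's EOQ (if it falls in that tier) and each price-break quantity.
Tier 1 ($21.50): EOQ = 1273.7 exceeds tier's upper bound 419, so this tier is dominated.
EOQ at $19.25 = 1346.0 (feasible in tier 2): TC = 34,000×$19.25 + (34,000/1346.0)×159 + (1346.0/2)×0.31×$19.25 = $662,532.47.
EOQ at $17.31 = 1419.5 < 2100, so use break Q=2100: TC = 34,000×$17.31 + (34,000/2100.0)×159 + (2100.0/2)×0.31×$17.31 = $596,748.69.
Lowest total cost is $596,748.69 at Q = 2100.0.

Q* ≈ 2,100 boxes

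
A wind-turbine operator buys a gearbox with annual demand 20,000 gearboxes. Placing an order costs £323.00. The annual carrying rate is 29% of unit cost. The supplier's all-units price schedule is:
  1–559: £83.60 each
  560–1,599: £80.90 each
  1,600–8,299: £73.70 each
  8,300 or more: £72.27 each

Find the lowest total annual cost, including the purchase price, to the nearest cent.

TC* ≈ £1,495,135.90

Holding cost per unit per year at price C is H = 0.29·C.
For each price level, check whether its EOQ is feasible; otherwise the best quantity at that price is the breakpoint.
Tier 1 (£83.60): EOQ = 730.0 exceeds tier's upper bound 559, so this tier is dominated.
EOQ at £80.90 = 742.1 (feasible in tier 2): TC = 20,000×£80.90 + (20,000/742.1)×323 + (742.1/2)×0.29×£80.90 = £1,635,410.23.
EOQ at £73.70 = 777.5 < 1600, so use break Q=1600: TC = 20,000×£73.70 + (20,000/1600.0)×323 + (1600.0/2)×0.29×£73.70 = £1,495,135.90.
EOQ at £72.27 = 785.2 < 8300, so use break Q=8300: TC = 20,000×£72.27 + (20,000/8300.0)×323 + (8300.0/2)×0.29×£72.27 = £1,533,155.26.
Lowest total cost among the candidates is at Q = 1600.0.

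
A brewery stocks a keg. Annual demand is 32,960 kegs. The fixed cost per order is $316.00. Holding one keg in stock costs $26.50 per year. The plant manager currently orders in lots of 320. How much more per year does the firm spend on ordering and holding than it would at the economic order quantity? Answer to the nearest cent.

Extra cost ≈ $13,293.02 per year

EOQ = √(2DS/H) = √(2 × 32,960 × 316 / 26.5) ≈ 886.60.
Cost at Q* = (D/Q*)S + (Q*/2)H = √(2DSH) ≈ $23,494.98.
Cost at Q = 320: (32,960/320)×316 + (320/2)×26.5 = $32,548.00 + $4,240.00 = $36,788.00.
Excess = $36,788.00 − $23,494.98 = $13,293.02.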